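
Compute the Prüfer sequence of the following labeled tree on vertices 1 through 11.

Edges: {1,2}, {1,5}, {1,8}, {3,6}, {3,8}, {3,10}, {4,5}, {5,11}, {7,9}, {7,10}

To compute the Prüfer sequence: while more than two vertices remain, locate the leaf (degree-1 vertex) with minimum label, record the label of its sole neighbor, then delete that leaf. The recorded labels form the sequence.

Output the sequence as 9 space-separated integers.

Step 1: leaves = {2,4,6,9,11}. Remove smallest leaf 2, emit neighbor 1.
Step 2: leaves = {4,6,9,11}. Remove smallest leaf 4, emit neighbor 5.
Step 3: leaves = {6,9,11}. Remove smallest leaf 6, emit neighbor 3.
Step 4: leaves = {9,11}. Remove smallest leaf 9, emit neighbor 7.
Step 5: leaves = {7,11}. Remove smallest leaf 7, emit neighbor 10.
Step 6: leaves = {10,11}. Remove smallest leaf 10, emit neighbor 3.
Step 7: leaves = {3,11}. Remove smallest leaf 3, emit neighbor 8.
Step 8: leaves = {8,11}. Remove smallest leaf 8, emit neighbor 1.
Step 9: leaves = {1,11}. Remove smallest leaf 1, emit neighbor 5.
Done: 2 vertices remain (5, 11). Sequence = [1 5 3 7 10 3 8 1 5]

Answer: 1 5 3 7 10 3 8 1 5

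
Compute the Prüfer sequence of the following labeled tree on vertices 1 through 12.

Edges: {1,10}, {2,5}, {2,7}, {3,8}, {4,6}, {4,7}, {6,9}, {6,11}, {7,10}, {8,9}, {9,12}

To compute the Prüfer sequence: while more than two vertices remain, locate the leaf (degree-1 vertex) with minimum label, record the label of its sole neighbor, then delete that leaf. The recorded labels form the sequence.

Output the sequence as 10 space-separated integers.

Answer: 10 8 2 7 9 7 4 6 6 9

Derivation:
Step 1: leaves = {1,3,5,11,12}. Remove smallest leaf 1, emit neighbor 10.
Step 2: leaves = {3,5,10,11,12}. Remove smallest leaf 3, emit neighbor 8.
Step 3: leaves = {5,8,10,11,12}. Remove smallest leaf 5, emit neighbor 2.
Step 4: leaves = {2,8,10,11,12}. Remove smallest leaf 2, emit neighbor 7.
Step 5: leaves = {8,10,11,12}. Remove smallest leaf 8, emit neighbor 9.
Step 6: leaves = {10,11,12}. Remove smallest leaf 10, emit neighbor 7.
Step 7: leaves = {7,11,12}. Remove smallest leaf 7, emit neighbor 4.
Step 8: leaves = {4,11,12}. Remove smallest leaf 4, emit neighbor 6.
Step 9: leaves = {11,12}. Remove smallest leaf 11, emit neighbor 6.
Step 10: leaves = {6,12}. Remove smallest leaf 6, emit neighbor 9.
Done: 2 vertices remain (9, 12). Sequence = [10 8 2 7 9 7 4 6 6 9]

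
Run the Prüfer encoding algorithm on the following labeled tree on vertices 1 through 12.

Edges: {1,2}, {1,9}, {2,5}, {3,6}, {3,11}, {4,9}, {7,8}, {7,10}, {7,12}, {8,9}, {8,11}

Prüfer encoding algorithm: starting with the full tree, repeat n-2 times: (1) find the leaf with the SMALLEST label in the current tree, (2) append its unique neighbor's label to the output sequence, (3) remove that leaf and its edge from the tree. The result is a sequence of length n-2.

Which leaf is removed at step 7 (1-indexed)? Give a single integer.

Answer: 9

Derivation:
Step 1: current leaves = {4,5,6,10,12}. Remove leaf 4 (neighbor: 9).
Step 2: current leaves = {5,6,10,12}. Remove leaf 5 (neighbor: 2).
Step 3: current leaves = {2,6,10,12}. Remove leaf 2 (neighbor: 1).
Step 4: current leaves = {1,6,10,12}. Remove leaf 1 (neighbor: 9).
Step 5: current leaves = {6,9,10,12}. Remove leaf 6 (neighbor: 3).
Step 6: current leaves = {3,9,10,12}. Remove leaf 3 (neighbor: 11).
Step 7: current leaves = {9,10,11,12}. Remove leaf 9 (neighbor: 8).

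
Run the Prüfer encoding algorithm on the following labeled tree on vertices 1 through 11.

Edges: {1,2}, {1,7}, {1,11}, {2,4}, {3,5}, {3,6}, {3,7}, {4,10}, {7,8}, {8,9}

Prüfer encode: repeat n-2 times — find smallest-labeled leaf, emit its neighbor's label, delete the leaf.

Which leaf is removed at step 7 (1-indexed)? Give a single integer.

Step 1: current leaves = {5,6,9,10,11}. Remove leaf 5 (neighbor: 3).
Step 2: current leaves = {6,9,10,11}. Remove leaf 6 (neighbor: 3).
Step 3: current leaves = {3,9,10,11}. Remove leaf 3 (neighbor: 7).
Step 4: current leaves = {9,10,11}. Remove leaf 9 (neighbor: 8).
Step 5: current leaves = {8,10,11}. Remove leaf 8 (neighbor: 7).
Step 6: current leaves = {7,10,11}. Remove leaf 7 (neighbor: 1).
Step 7: current leaves = {10,11}. Remove leaf 10 (neighbor: 4).

Answer: 10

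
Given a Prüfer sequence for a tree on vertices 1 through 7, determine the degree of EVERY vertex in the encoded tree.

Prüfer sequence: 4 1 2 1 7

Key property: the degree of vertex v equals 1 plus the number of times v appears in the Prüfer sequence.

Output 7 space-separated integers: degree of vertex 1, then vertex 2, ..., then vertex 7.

Answer: 3 2 1 2 1 1 2

Derivation:
p_1 = 4: count[4] becomes 1
p_2 = 1: count[1] becomes 1
p_3 = 2: count[2] becomes 1
p_4 = 1: count[1] becomes 2
p_5 = 7: count[7] becomes 1
Degrees (1 + count): deg[1]=1+2=3, deg[2]=1+1=2, deg[3]=1+0=1, deg[4]=1+1=2, deg[5]=1+0=1, deg[6]=1+0=1, deg[7]=1+1=2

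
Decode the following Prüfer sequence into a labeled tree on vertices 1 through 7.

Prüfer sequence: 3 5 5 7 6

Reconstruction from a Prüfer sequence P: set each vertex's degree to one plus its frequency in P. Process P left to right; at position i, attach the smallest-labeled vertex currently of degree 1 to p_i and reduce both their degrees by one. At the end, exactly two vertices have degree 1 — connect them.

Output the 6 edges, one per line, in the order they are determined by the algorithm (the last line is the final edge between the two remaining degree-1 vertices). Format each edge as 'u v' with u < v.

Answer: 1 3
2 5
3 5
4 7
5 6
6 7

Derivation:
Initial degrees: {1:1, 2:1, 3:2, 4:1, 5:3, 6:2, 7:2}
Step 1: smallest deg-1 vertex = 1, p_1 = 3. Add edge {1,3}. Now deg[1]=0, deg[3]=1.
Step 2: smallest deg-1 vertex = 2, p_2 = 5. Add edge {2,5}. Now deg[2]=0, deg[5]=2.
Step 3: smallest deg-1 vertex = 3, p_3 = 5. Add edge {3,5}. Now deg[3]=0, deg[5]=1.
Step 4: smallest deg-1 vertex = 4, p_4 = 7. Add edge {4,7}. Now deg[4]=0, deg[7]=1.
Step 5: smallest deg-1 vertex = 5, p_5 = 6. Add edge {5,6}. Now deg[5]=0, deg[6]=1.
Final: two remaining deg-1 vertices are 6, 7. Add edge {6,7}.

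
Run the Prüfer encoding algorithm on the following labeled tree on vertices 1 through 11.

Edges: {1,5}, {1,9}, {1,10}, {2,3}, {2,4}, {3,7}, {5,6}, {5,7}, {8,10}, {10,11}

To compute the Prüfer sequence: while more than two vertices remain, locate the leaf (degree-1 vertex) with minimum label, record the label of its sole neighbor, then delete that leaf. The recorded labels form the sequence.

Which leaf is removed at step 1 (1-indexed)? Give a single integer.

Step 1: current leaves = {4,6,8,9,11}. Remove leaf 4 (neighbor: 2).

Answer: 4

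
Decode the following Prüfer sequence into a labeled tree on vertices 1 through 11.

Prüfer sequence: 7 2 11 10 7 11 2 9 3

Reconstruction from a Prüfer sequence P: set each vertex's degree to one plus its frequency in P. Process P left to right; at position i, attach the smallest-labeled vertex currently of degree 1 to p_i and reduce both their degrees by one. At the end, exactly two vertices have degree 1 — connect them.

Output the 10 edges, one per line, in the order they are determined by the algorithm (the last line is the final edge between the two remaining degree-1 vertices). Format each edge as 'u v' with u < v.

Answer: 1 7
2 4
5 11
6 10
7 8
7 11
2 10
2 9
3 9
3 11

Derivation:
Initial degrees: {1:1, 2:3, 3:2, 4:1, 5:1, 6:1, 7:3, 8:1, 9:2, 10:2, 11:3}
Step 1: smallest deg-1 vertex = 1, p_1 = 7. Add edge {1,7}. Now deg[1]=0, deg[7]=2.
Step 2: smallest deg-1 vertex = 4, p_2 = 2. Add edge {2,4}. Now deg[4]=0, deg[2]=2.
Step 3: smallest deg-1 vertex = 5, p_3 = 11. Add edge {5,11}. Now deg[5]=0, deg[11]=2.
Step 4: smallest deg-1 vertex = 6, p_4 = 10. Add edge {6,10}. Now deg[6]=0, deg[10]=1.
Step 5: smallest deg-1 vertex = 8, p_5 = 7. Add edge {7,8}. Now deg[8]=0, deg[7]=1.
Step 6: smallest deg-1 vertex = 7, p_6 = 11. Add edge {7,11}. Now deg[7]=0, deg[11]=1.
Step 7: smallest deg-1 vertex = 10, p_7 = 2. Add edge {2,10}. Now deg[10]=0, deg[2]=1.
Step 8: smallest deg-1 vertex = 2, p_8 = 9. Add edge {2,9}. Now deg[2]=0, deg[9]=1.
Step 9: smallest deg-1 vertex = 9, p_9 = 3. Add edge {3,9}. Now deg[9]=0, deg[3]=1.
Final: two remaining deg-1 vertices are 3, 11. Add edge {3,11}.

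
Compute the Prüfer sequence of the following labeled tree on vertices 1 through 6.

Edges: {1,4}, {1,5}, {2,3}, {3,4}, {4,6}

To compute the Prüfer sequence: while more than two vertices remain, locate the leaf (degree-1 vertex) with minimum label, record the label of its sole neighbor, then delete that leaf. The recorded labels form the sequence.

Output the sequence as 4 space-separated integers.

Answer: 3 4 1 4

Derivation:
Step 1: leaves = {2,5,6}. Remove smallest leaf 2, emit neighbor 3.
Step 2: leaves = {3,5,6}. Remove smallest leaf 3, emit neighbor 4.
Step 3: leaves = {5,6}. Remove smallest leaf 5, emit neighbor 1.
Step 4: leaves = {1,6}. Remove smallest leaf 1, emit neighbor 4.
Done: 2 vertices remain (4, 6). Sequence = [3 4 1 4]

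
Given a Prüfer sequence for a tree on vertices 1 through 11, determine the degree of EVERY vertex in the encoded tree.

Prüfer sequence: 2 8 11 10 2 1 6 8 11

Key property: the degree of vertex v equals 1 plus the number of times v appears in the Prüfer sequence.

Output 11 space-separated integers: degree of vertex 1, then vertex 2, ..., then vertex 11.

Answer: 2 3 1 1 1 2 1 3 1 2 3

Derivation:
p_1 = 2: count[2] becomes 1
p_2 = 8: count[8] becomes 1
p_3 = 11: count[11] becomes 1
p_4 = 10: count[10] becomes 1
p_5 = 2: count[2] becomes 2
p_6 = 1: count[1] becomes 1
p_7 = 6: count[6] becomes 1
p_8 = 8: count[8] becomes 2
p_9 = 11: count[11] becomes 2
Degrees (1 + count): deg[1]=1+1=2, deg[2]=1+2=3, deg[3]=1+0=1, deg[4]=1+0=1, deg[5]=1+0=1, deg[6]=1+1=2, deg[7]=1+0=1, deg[8]=1+2=3, deg[9]=1+0=1, deg[10]=1+1=2, deg[11]=1+2=3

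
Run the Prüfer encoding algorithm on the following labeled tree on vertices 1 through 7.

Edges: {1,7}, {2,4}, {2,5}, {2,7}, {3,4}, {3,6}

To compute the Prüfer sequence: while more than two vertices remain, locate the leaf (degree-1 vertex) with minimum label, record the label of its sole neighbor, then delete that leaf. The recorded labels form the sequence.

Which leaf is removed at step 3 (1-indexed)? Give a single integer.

Answer: 6

Derivation:
Step 1: current leaves = {1,5,6}. Remove leaf 1 (neighbor: 7).
Step 2: current leaves = {5,6,7}. Remove leaf 5 (neighbor: 2).
Step 3: current leaves = {6,7}. Remove leaf 6 (neighbor: 3).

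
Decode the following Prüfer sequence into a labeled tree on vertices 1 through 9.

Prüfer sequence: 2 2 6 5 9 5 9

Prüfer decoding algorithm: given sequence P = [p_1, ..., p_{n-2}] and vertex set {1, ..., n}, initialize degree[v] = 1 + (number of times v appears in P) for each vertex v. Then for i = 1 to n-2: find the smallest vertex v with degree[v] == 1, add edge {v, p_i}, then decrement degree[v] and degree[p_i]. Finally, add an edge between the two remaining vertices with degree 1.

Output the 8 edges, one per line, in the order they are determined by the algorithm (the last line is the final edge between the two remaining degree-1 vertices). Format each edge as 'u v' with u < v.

Initial degrees: {1:1, 2:3, 3:1, 4:1, 5:3, 6:2, 7:1, 8:1, 9:3}
Step 1: smallest deg-1 vertex = 1, p_1 = 2. Add edge {1,2}. Now deg[1]=0, deg[2]=2.
Step 2: smallest deg-1 vertex = 3, p_2 = 2. Add edge {2,3}. Now deg[3]=0, deg[2]=1.
Step 3: smallest deg-1 vertex = 2, p_3 = 6. Add edge {2,6}. Now deg[2]=0, deg[6]=1.
Step 4: smallest deg-1 vertex = 4, p_4 = 5. Add edge {4,5}. Now deg[4]=0, deg[5]=2.
Step 5: smallest deg-1 vertex = 6, p_5 = 9. Add edge {6,9}. Now deg[6]=0, deg[9]=2.
Step 6: smallest deg-1 vertex = 7, p_6 = 5. Add edge {5,7}. Now deg[7]=0, deg[5]=1.
Step 7: smallest deg-1 vertex = 5, p_7 = 9. Add edge {5,9}. Now deg[5]=0, deg[9]=1.
Final: two remaining deg-1 vertices are 8, 9. Add edge {8,9}.

Answer: 1 2
2 3
2 6
4 5
6 9
5 7
5 9
8 9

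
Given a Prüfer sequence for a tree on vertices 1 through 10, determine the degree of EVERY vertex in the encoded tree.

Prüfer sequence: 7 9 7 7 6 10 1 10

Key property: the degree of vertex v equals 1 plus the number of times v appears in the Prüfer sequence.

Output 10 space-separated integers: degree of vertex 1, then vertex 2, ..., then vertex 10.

p_1 = 7: count[7] becomes 1
p_2 = 9: count[9] becomes 1
p_3 = 7: count[7] becomes 2
p_4 = 7: count[7] becomes 3
p_5 = 6: count[6] becomes 1
p_6 = 10: count[10] becomes 1
p_7 = 1: count[1] becomes 1
p_8 = 10: count[10] becomes 2
Degrees (1 + count): deg[1]=1+1=2, deg[2]=1+0=1, deg[3]=1+0=1, deg[4]=1+0=1, deg[5]=1+0=1, deg[6]=1+1=2, deg[7]=1+3=4, deg[8]=1+0=1, deg[9]=1+1=2, deg[10]=1+2=3

Answer: 2 1 1 1 1 2 4 1 2 3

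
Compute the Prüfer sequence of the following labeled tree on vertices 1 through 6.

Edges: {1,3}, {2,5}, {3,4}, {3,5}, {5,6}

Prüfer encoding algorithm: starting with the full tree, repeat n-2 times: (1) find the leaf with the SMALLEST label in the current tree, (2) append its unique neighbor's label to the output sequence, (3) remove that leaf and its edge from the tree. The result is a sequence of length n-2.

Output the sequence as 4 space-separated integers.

Step 1: leaves = {1,2,4,6}. Remove smallest leaf 1, emit neighbor 3.
Step 2: leaves = {2,4,6}. Remove smallest leaf 2, emit neighbor 5.
Step 3: leaves = {4,6}. Remove smallest leaf 4, emit neighbor 3.
Step 4: leaves = {3,6}. Remove smallest leaf 3, emit neighbor 5.
Done: 2 vertices remain (5, 6). Sequence = [3 5 3 5]

Answer: 3 5 3 5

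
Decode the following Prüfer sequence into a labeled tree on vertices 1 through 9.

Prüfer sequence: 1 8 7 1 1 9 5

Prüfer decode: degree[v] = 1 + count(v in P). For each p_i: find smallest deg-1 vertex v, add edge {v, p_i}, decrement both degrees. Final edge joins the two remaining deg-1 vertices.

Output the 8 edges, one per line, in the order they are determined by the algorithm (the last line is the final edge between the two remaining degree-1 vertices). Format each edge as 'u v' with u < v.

Answer: 1 2
3 8
4 7
1 6
1 7
1 9
5 8
5 9

Derivation:
Initial degrees: {1:4, 2:1, 3:1, 4:1, 5:2, 6:1, 7:2, 8:2, 9:2}
Step 1: smallest deg-1 vertex = 2, p_1 = 1. Add edge {1,2}. Now deg[2]=0, deg[1]=3.
Step 2: smallest deg-1 vertex = 3, p_2 = 8. Add edge {3,8}. Now deg[3]=0, deg[8]=1.
Step 3: smallest deg-1 vertex = 4, p_3 = 7. Add edge {4,7}. Now deg[4]=0, deg[7]=1.
Step 4: smallest deg-1 vertex = 6, p_4 = 1. Add edge {1,6}. Now deg[6]=0, deg[1]=2.
Step 5: smallest deg-1 vertex = 7, p_5 = 1. Add edge {1,7}. Now deg[7]=0, deg[1]=1.
Step 6: smallest deg-1 vertex = 1, p_6 = 9. Add edge {1,9}. Now deg[1]=0, deg[9]=1.
Step 7: smallest deg-1 vertex = 8, p_7 = 5. Add edge {5,8}. Now deg[8]=0, deg[5]=1.
Final: two remaining deg-1 vertices are 5, 9. Add edge {5,9}.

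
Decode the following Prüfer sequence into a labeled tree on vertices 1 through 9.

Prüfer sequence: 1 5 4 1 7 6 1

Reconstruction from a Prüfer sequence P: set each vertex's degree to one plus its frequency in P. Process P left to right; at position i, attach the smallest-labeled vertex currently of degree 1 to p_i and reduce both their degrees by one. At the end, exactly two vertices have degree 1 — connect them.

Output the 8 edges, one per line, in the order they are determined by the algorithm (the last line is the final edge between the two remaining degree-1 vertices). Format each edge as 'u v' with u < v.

Answer: 1 2
3 5
4 5
1 4
7 8
6 7
1 6
1 9

Derivation:
Initial degrees: {1:4, 2:1, 3:1, 4:2, 5:2, 6:2, 7:2, 8:1, 9:1}
Step 1: smallest deg-1 vertex = 2, p_1 = 1. Add edge {1,2}. Now deg[2]=0, deg[1]=3.
Step 2: smallest deg-1 vertex = 3, p_2 = 5. Add edge {3,5}. Now deg[3]=0, deg[5]=1.
Step 3: smallest deg-1 vertex = 5, p_3 = 4. Add edge {4,5}. Now deg[5]=0, deg[4]=1.
Step 4: smallest deg-1 vertex = 4, p_4 = 1. Add edge {1,4}. Now deg[4]=0, deg[1]=2.
Step 5: smallest deg-1 vertex = 8, p_5 = 7. Add edge {7,8}. Now deg[8]=0, deg[7]=1.
Step 6: smallest deg-1 vertex = 7, p_6 = 6. Add edge {6,7}. Now deg[7]=0, deg[6]=1.
Step 7: smallest deg-1 vertex = 6, p_7 = 1. Add edge {1,6}. Now deg[6]=0, deg[1]=1.
Final: two remaining deg-1 vertices are 1, 9. Add edge {1,9}.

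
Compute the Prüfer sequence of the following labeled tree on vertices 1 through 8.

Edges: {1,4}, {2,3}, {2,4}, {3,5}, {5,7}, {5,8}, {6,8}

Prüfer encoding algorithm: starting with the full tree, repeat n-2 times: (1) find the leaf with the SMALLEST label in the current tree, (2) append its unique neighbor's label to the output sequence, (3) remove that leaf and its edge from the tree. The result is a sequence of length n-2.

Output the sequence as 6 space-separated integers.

Step 1: leaves = {1,6,7}. Remove smallest leaf 1, emit neighbor 4.
Step 2: leaves = {4,6,7}. Remove smallest leaf 4, emit neighbor 2.
Step 3: leaves = {2,6,7}. Remove smallest leaf 2, emit neighbor 3.
Step 4: leaves = {3,6,7}. Remove smallest leaf 3, emit neighbor 5.
Step 5: leaves = {6,7}. Remove smallest leaf 6, emit neighbor 8.
Step 6: leaves = {7,8}. Remove smallest leaf 7, emit neighbor 5.
Done: 2 vertices remain (5, 8). Sequence = [4 2 3 5 8 5]

Answer: 4 2 3 5 8 5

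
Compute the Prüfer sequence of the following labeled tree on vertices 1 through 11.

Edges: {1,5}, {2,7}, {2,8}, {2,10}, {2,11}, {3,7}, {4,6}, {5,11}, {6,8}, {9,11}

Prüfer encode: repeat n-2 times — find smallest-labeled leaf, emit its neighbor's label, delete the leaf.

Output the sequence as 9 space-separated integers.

Step 1: leaves = {1,3,4,9,10}. Remove smallest leaf 1, emit neighbor 5.
Step 2: leaves = {3,4,5,9,10}. Remove smallest leaf 3, emit neighbor 7.
Step 3: leaves = {4,5,7,9,10}. Remove smallest leaf 4, emit neighbor 6.
Step 4: leaves = {5,6,7,9,10}. Remove smallest leaf 5, emit neighbor 11.
Step 5: leaves = {6,7,9,10}. Remove smallest leaf 6, emit neighbor 8.
Step 6: leaves = {7,8,9,10}. Remove smallest leaf 7, emit neighbor 2.
Step 7: leaves = {8,9,10}. Remove smallest leaf 8, emit neighbor 2.
Step 8: leaves = {9,10}. Remove smallest leaf 9, emit neighbor 11.
Step 9: leaves = {10,11}. Remove smallest leaf 10, emit neighbor 2.
Done: 2 vertices remain (2, 11). Sequence = [5 7 6 11 8 2 2 11 2]

Answer: 5 7 6 11 8 2 2 11 2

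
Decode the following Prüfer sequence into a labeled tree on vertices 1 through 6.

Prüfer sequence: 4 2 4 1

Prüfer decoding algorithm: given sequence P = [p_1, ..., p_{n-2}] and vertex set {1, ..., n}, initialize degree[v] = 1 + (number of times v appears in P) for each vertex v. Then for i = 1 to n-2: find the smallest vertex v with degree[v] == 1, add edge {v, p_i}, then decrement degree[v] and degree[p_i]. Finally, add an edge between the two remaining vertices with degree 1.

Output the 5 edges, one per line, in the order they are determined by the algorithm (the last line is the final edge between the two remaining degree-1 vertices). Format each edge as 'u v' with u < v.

Initial degrees: {1:2, 2:2, 3:1, 4:3, 5:1, 6:1}
Step 1: smallest deg-1 vertex = 3, p_1 = 4. Add edge {3,4}. Now deg[3]=0, deg[4]=2.
Step 2: smallest deg-1 vertex = 5, p_2 = 2. Add edge {2,5}. Now deg[5]=0, deg[2]=1.
Step 3: smallest deg-1 vertex = 2, p_3 = 4. Add edge {2,4}. Now deg[2]=0, deg[4]=1.
Step 4: smallest deg-1 vertex = 4, p_4 = 1. Add edge {1,4}. Now deg[4]=0, deg[1]=1.
Final: two remaining deg-1 vertices are 1, 6. Add edge {1,6}.

Answer: 3 4
2 5
2 4
1 4
1 6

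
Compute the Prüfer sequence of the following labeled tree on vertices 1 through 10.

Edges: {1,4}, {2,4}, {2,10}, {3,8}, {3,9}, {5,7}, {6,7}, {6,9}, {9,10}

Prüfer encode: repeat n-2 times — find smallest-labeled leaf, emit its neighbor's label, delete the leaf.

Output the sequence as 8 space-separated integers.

Step 1: leaves = {1,5,8}. Remove smallest leaf 1, emit neighbor 4.
Step 2: leaves = {4,5,8}. Remove smallest leaf 4, emit neighbor 2.
Step 3: leaves = {2,5,8}. Remove smallest leaf 2, emit neighbor 10.
Step 4: leaves = {5,8,10}. Remove smallest leaf 5, emit neighbor 7.
Step 5: leaves = {7,8,10}. Remove smallest leaf 7, emit neighbor 6.
Step 6: leaves = {6,8,10}. Remove smallest leaf 6, emit neighbor 9.
Step 7: leaves = {8,10}. Remove smallest leaf 8, emit neighbor 3.
Step 8: leaves = {3,10}. Remove smallest leaf 3, emit neighbor 9.
Done: 2 vertices remain (9, 10). Sequence = [4 2 10 7 6 9 3 9]

Answer: 4 2 10 7 6 9 3 9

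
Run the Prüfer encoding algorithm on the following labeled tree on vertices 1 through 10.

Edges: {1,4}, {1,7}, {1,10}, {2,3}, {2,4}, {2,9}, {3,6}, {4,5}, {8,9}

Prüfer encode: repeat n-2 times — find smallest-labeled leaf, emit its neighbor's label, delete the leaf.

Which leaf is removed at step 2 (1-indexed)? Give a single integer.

Step 1: current leaves = {5,6,7,8,10}. Remove leaf 5 (neighbor: 4).
Step 2: current leaves = {6,7,8,10}. Remove leaf 6 (neighbor: 3).

Answer: 6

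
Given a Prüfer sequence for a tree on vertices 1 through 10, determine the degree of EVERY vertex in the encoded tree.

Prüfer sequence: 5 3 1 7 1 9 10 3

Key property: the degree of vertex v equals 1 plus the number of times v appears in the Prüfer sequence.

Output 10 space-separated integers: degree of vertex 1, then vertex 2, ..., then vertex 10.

p_1 = 5: count[5] becomes 1
p_2 = 3: count[3] becomes 1
p_3 = 1: count[1] becomes 1
p_4 = 7: count[7] becomes 1
p_5 = 1: count[1] becomes 2
p_6 = 9: count[9] becomes 1
p_7 = 10: count[10] becomes 1
p_8 = 3: count[3] becomes 2
Degrees (1 + count): deg[1]=1+2=3, deg[2]=1+0=1, deg[3]=1+2=3, deg[4]=1+0=1, deg[5]=1+1=2, deg[6]=1+0=1, deg[7]=1+1=2, deg[8]=1+0=1, deg[9]=1+1=2, deg[10]=1+1=2

Answer: 3 1 3 1 2 1 2 1 2 2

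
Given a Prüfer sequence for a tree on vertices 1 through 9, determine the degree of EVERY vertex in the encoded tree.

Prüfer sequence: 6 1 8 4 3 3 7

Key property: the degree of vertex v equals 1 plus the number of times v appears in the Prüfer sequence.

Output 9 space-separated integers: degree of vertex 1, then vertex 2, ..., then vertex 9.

p_1 = 6: count[6] becomes 1
p_2 = 1: count[1] becomes 1
p_3 = 8: count[8] becomes 1
p_4 = 4: count[4] becomes 1
p_5 = 3: count[3] becomes 1
p_6 = 3: count[3] becomes 2
p_7 = 7: count[7] becomes 1
Degrees (1 + count): deg[1]=1+1=2, deg[2]=1+0=1, deg[3]=1+2=3, deg[4]=1+1=2, deg[5]=1+0=1, deg[6]=1+1=2, deg[7]=1+1=2, deg[8]=1+1=2, deg[9]=1+0=1

Answer: 2 1 3 2 1 2 2 2 1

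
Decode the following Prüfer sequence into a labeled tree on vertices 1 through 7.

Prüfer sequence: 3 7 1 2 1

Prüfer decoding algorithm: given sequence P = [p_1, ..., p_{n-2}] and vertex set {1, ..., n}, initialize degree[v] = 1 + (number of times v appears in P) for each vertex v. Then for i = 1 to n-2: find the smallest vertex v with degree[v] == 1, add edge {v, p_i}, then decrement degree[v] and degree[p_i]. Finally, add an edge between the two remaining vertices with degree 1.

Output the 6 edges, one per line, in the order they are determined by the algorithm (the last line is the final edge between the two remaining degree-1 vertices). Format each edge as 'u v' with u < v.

Answer: 3 4
3 7
1 5
2 6
1 2
1 7

Derivation:
Initial degrees: {1:3, 2:2, 3:2, 4:1, 5:1, 6:1, 7:2}
Step 1: smallest deg-1 vertex = 4, p_1 = 3. Add edge {3,4}. Now deg[4]=0, deg[3]=1.
Step 2: smallest deg-1 vertex = 3, p_2 = 7. Add edge {3,7}. Now deg[3]=0, deg[7]=1.
Step 3: smallest deg-1 vertex = 5, p_3 = 1. Add edge {1,5}. Now deg[5]=0, deg[1]=2.
Step 4: smallest deg-1 vertex = 6, p_4 = 2. Add edge {2,6}. Now deg[6]=0, deg[2]=1.
Step 5: smallest deg-1 vertex = 2, p_5 = 1. Add edge {1,2}. Now deg[2]=0, deg[1]=1.
Final: two remaining deg-1 vertices are 1, 7. Add edge {1,7}.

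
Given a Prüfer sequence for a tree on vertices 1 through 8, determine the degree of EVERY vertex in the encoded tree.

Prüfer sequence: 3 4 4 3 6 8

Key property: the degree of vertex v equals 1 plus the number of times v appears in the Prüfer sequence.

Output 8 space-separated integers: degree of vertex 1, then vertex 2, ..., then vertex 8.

Answer: 1 1 3 3 1 2 1 2

Derivation:
p_1 = 3: count[3] becomes 1
p_2 = 4: count[4] becomes 1
p_3 = 4: count[4] becomes 2
p_4 = 3: count[3] becomes 2
p_5 = 6: count[6] becomes 1
p_6 = 8: count[8] becomes 1
Degrees (1 + count): deg[1]=1+0=1, deg[2]=1+0=1, deg[3]=1+2=3, deg[4]=1+2=3, deg[5]=1+0=1, deg[6]=1+1=2, deg[7]=1+0=1, deg[8]=1+1=2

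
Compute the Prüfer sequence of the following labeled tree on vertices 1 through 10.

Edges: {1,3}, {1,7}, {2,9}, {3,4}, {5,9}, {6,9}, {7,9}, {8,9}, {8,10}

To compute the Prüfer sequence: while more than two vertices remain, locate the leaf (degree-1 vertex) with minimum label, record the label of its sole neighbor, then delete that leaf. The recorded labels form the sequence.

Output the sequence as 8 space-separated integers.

Step 1: leaves = {2,4,5,6,10}. Remove smallest leaf 2, emit neighbor 9.
Step 2: leaves = {4,5,6,10}. Remove smallest leaf 4, emit neighbor 3.
Step 3: leaves = {3,5,6,10}. Remove smallest leaf 3, emit neighbor 1.
Step 4: leaves = {1,5,6,10}. Remove smallest leaf 1, emit neighbor 7.
Step 5: leaves = {5,6,7,10}. Remove smallest leaf 5, emit neighbor 9.
Step 6: leaves = {6,7,10}. Remove smallest leaf 6, emit neighbor 9.
Step 7: leaves = {7,10}. Remove smallest leaf 7, emit neighbor 9.
Step 8: leaves = {9,10}. Remove smallest leaf 9, emit neighbor 8.
Done: 2 vertices remain (8, 10). Sequence = [9 3 1 7 9 9 9 8]

Answer: 9 3 1 7 9 9 9 8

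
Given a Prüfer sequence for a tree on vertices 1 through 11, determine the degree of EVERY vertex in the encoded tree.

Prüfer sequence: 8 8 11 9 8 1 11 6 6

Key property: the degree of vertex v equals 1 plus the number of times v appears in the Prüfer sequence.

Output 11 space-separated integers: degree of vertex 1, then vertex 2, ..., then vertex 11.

Answer: 2 1 1 1 1 3 1 4 2 1 3

Derivation:
p_1 = 8: count[8] becomes 1
p_2 = 8: count[8] becomes 2
p_3 = 11: count[11] becomes 1
p_4 = 9: count[9] becomes 1
p_5 = 8: count[8] becomes 3
p_6 = 1: count[1] becomes 1
p_7 = 11: count[11] becomes 2
p_8 = 6: count[6] becomes 1
p_9 = 6: count[6] becomes 2
Degrees (1 + count): deg[1]=1+1=2, deg[2]=1+0=1, deg[3]=1+0=1, deg[4]=1+0=1, deg[5]=1+0=1, deg[6]=1+2=3, deg[7]=1+0=1, deg[8]=1+3=4, deg[9]=1+1=2, deg[10]=1+0=1, deg[11]=1+2=3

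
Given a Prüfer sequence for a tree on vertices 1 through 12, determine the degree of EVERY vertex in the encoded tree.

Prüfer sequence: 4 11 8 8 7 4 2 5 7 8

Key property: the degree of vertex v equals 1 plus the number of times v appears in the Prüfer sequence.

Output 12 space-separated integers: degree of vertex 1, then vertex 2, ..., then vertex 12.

p_1 = 4: count[4] becomes 1
p_2 = 11: count[11] becomes 1
p_3 = 8: count[8] becomes 1
p_4 = 8: count[8] becomes 2
p_5 = 7: count[7] becomes 1
p_6 = 4: count[4] becomes 2
p_7 = 2: count[2] becomes 1
p_8 = 5: count[5] becomes 1
p_9 = 7: count[7] becomes 2
p_10 = 8: count[8] becomes 3
Degrees (1 + count): deg[1]=1+0=1, deg[2]=1+1=2, deg[3]=1+0=1, deg[4]=1+2=3, deg[5]=1+1=2, deg[6]=1+0=1, deg[7]=1+2=3, deg[8]=1+3=4, deg[9]=1+0=1, deg[10]=1+0=1, deg[11]=1+1=2, deg[12]=1+0=1

Answer: 1 2 1 3 2 1 3 4 1 1 2 1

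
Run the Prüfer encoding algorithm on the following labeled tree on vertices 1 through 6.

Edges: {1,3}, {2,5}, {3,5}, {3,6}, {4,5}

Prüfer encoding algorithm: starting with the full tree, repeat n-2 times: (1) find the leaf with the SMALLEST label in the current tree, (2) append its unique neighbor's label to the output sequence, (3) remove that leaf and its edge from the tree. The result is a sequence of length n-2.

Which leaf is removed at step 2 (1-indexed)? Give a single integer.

Answer: 2

Derivation:
Step 1: current leaves = {1,2,4,6}. Remove leaf 1 (neighbor: 3).
Step 2: current leaves = {2,4,6}. Remove leaf 2 (neighbor: 5).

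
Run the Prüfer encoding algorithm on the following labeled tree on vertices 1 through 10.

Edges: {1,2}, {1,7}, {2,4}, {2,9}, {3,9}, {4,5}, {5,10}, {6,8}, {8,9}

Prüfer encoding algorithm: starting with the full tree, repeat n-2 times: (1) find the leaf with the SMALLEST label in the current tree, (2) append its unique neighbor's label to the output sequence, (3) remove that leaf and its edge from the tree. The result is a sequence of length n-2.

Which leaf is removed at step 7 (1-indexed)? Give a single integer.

Answer: 2

Derivation:
Step 1: current leaves = {3,6,7,10}. Remove leaf 3 (neighbor: 9).
Step 2: current leaves = {6,7,10}. Remove leaf 6 (neighbor: 8).
Step 3: current leaves = {7,8,10}. Remove leaf 7 (neighbor: 1).
Step 4: current leaves = {1,8,10}. Remove leaf 1 (neighbor: 2).
Step 5: current leaves = {8,10}. Remove leaf 8 (neighbor: 9).
Step 6: current leaves = {9,10}. Remove leaf 9 (neighbor: 2).
Step 7: current leaves = {2,10}. Remove leaf 2 (neighbor: 4).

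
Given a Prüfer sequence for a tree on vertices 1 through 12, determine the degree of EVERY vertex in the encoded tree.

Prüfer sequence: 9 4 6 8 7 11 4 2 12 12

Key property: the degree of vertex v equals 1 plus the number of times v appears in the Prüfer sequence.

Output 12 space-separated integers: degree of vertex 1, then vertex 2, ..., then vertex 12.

p_1 = 9: count[9] becomes 1
p_2 = 4: count[4] becomes 1
p_3 = 6: count[6] becomes 1
p_4 = 8: count[8] becomes 1
p_5 = 7: count[7] becomes 1
p_6 = 11: count[11] becomes 1
p_7 = 4: count[4] becomes 2
p_8 = 2: count[2] becomes 1
p_9 = 12: count[12] becomes 1
p_10 = 12: count[12] becomes 2
Degrees (1 + count): deg[1]=1+0=1, deg[2]=1+1=2, deg[3]=1+0=1, deg[4]=1+2=3, deg[5]=1+0=1, deg[6]=1+1=2, deg[7]=1+1=2, deg[8]=1+1=2, deg[9]=1+1=2, deg[10]=1+0=1, deg[11]=1+1=2, deg[12]=1+2=3

Answer: 1 2 1 3 1 2 2 2 2 1 2 3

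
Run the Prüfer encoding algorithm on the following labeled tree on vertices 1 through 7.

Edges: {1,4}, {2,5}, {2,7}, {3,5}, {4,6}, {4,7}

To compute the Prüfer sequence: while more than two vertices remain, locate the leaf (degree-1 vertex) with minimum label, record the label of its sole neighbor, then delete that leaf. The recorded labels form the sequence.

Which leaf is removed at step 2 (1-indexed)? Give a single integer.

Step 1: current leaves = {1,3,6}. Remove leaf 1 (neighbor: 4).
Step 2: current leaves = {3,6}. Remove leaf 3 (neighbor: 5).

Answer: 3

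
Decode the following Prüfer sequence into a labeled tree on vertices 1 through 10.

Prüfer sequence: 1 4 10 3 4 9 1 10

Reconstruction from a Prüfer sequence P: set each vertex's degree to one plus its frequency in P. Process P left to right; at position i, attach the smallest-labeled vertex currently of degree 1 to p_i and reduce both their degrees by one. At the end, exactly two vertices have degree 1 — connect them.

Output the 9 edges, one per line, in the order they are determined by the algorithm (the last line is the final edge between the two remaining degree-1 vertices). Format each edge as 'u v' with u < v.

Initial degrees: {1:3, 2:1, 3:2, 4:3, 5:1, 6:1, 7:1, 8:1, 9:2, 10:3}
Step 1: smallest deg-1 vertex = 2, p_1 = 1. Add edge {1,2}. Now deg[2]=0, deg[1]=2.
Step 2: smallest deg-1 vertex = 5, p_2 = 4. Add edge {4,5}. Now deg[5]=0, deg[4]=2.
Step 3: smallest deg-1 vertex = 6, p_3 = 10. Add edge {6,10}. Now deg[6]=0, deg[10]=2.
Step 4: smallest deg-1 vertex = 7, p_4 = 3. Add edge {3,7}. Now deg[7]=0, deg[3]=1.
Step 5: smallest deg-1 vertex = 3, p_5 = 4. Add edge {3,4}. Now deg[3]=0, deg[4]=1.
Step 6: smallest deg-1 vertex = 4, p_6 = 9. Add edge {4,9}. Now deg[4]=0, deg[9]=1.
Step 7: smallest deg-1 vertex = 8, p_7 = 1. Add edge {1,8}. Now deg[8]=0, deg[1]=1.
Step 8: smallest deg-1 vertex = 1, p_8 = 10. Add edge {1,10}. Now deg[1]=0, deg[10]=1.
Final: two remaining deg-1 vertices are 9, 10. Add edge {9,10}.

Answer: 1 2
4 5
6 10
3 7
3 4
4 9
1 8
1 10
9 10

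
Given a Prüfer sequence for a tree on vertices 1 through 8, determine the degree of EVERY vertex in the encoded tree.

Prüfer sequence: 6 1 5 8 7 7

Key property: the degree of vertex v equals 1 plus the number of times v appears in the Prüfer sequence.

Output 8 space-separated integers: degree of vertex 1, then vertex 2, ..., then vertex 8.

p_1 = 6: count[6] becomes 1
p_2 = 1: count[1] becomes 1
p_3 = 5: count[5] becomes 1
p_4 = 8: count[8] becomes 1
p_5 = 7: count[7] becomes 1
p_6 = 7: count[7] becomes 2
Degrees (1 + count): deg[1]=1+1=2, deg[2]=1+0=1, deg[3]=1+0=1, deg[4]=1+0=1, deg[5]=1+1=2, deg[6]=1+1=2, deg[7]=1+2=3, deg[8]=1+1=2

Answer: 2 1 1 1 2 2 3 2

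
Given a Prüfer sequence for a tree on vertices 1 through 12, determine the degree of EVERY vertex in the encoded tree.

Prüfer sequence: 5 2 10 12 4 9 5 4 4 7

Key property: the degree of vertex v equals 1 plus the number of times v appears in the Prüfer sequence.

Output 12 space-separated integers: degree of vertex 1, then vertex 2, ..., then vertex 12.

Answer: 1 2 1 4 3 1 2 1 2 2 1 2

Derivation:
p_1 = 5: count[5] becomes 1
p_2 = 2: count[2] becomes 1
p_3 = 10: count[10] becomes 1
p_4 = 12: count[12] becomes 1
p_5 = 4: count[4] becomes 1
p_6 = 9: count[9] becomes 1
p_7 = 5: count[5] becomes 2
p_8 = 4: count[4] becomes 2
p_9 = 4: count[4] becomes 3
p_10 = 7: count[7] becomes 1
Degrees (1 + count): deg[1]=1+0=1, deg[2]=1+1=2, deg[3]=1+0=1, deg[4]=1+3=4, deg[5]=1+2=3, deg[6]=1+0=1, deg[7]=1+1=2, deg[8]=1+0=1, deg[9]=1+1=2, deg[10]=1+1=2, deg[11]=1+0=1, deg[12]=1+1=2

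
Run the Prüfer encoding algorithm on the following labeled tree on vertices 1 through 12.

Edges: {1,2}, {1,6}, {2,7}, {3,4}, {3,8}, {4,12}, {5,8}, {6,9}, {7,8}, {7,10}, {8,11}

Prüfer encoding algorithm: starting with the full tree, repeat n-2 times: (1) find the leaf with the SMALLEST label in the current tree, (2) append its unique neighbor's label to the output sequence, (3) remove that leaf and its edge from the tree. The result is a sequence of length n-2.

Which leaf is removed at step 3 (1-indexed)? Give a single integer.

Answer: 6

Derivation:
Step 1: current leaves = {5,9,10,11,12}. Remove leaf 5 (neighbor: 8).
Step 2: current leaves = {9,10,11,12}. Remove leaf 9 (neighbor: 6).
Step 3: current leaves = {6,10,11,12}. Remove leaf 6 (neighbor: 1).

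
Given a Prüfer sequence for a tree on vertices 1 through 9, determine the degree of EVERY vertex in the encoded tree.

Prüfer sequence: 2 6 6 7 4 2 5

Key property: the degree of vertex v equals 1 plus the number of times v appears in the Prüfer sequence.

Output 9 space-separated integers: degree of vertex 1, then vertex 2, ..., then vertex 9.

Answer: 1 3 1 2 2 3 2 1 1

Derivation:
p_1 = 2: count[2] becomes 1
p_2 = 6: count[6] becomes 1
p_3 = 6: count[6] becomes 2
p_4 = 7: count[7] becomes 1
p_5 = 4: count[4] becomes 1
p_6 = 2: count[2] becomes 2
p_7 = 5: count[5] becomes 1
Degrees (1 + count): deg[1]=1+0=1, deg[2]=1+2=3, deg[3]=1+0=1, deg[4]=1+1=2, deg[5]=1+1=2, deg[6]=1+2=3, deg[7]=1+1=2, deg[8]=1+0=1, deg[9]=1+0=1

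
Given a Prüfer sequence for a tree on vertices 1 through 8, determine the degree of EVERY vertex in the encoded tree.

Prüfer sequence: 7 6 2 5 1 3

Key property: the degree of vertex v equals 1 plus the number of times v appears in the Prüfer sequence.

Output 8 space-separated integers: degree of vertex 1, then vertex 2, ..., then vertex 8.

Answer: 2 2 2 1 2 2 2 1

Derivation:
p_1 = 7: count[7] becomes 1
p_2 = 6: count[6] becomes 1
p_3 = 2: count[2] becomes 1
p_4 = 5: count[5] becomes 1
p_5 = 1: count[1] becomes 1
p_6 = 3: count[3] becomes 1
Degrees (1 + count): deg[1]=1+1=2, deg[2]=1+1=2, deg[3]=1+1=2, deg[4]=1+0=1, deg[5]=1+1=2, deg[6]=1+1=2, deg[7]=1+1=2, deg[8]=1+0=1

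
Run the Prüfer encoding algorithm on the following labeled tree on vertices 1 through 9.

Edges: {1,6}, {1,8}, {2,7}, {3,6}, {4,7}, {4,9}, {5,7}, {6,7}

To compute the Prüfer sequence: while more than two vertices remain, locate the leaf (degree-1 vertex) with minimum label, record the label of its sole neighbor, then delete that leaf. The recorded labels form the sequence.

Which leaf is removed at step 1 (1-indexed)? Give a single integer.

Answer: 2

Derivation:
Step 1: current leaves = {2,3,5,8,9}. Remove leaf 2 (neighbor: 7).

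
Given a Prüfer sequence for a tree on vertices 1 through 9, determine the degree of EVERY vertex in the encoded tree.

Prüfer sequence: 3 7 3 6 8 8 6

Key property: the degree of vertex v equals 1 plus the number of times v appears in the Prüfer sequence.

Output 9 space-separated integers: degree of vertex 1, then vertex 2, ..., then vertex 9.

Answer: 1 1 3 1 1 3 2 3 1

Derivation:
p_1 = 3: count[3] becomes 1
p_2 = 7: count[7] becomes 1
p_3 = 3: count[3] becomes 2
p_4 = 6: count[6] becomes 1
p_5 = 8: count[8] becomes 1
p_6 = 8: count[8] becomes 2
p_7 = 6: count[6] becomes 2
Degrees (1 + count): deg[1]=1+0=1, deg[2]=1+0=1, deg[3]=1+2=3, deg[4]=1+0=1, deg[5]=1+0=1, deg[6]=1+2=3, deg[7]=1+1=2, deg[8]=1+2=3, deg[9]=1+0=1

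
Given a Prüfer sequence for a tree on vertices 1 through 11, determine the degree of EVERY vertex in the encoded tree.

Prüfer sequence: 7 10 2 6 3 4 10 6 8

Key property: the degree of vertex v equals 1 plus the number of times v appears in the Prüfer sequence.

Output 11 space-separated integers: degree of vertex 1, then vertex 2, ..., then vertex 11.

Answer: 1 2 2 2 1 3 2 2 1 3 1

Derivation:
p_1 = 7: count[7] becomes 1
p_2 = 10: count[10] becomes 1
p_3 = 2: count[2] becomes 1
p_4 = 6: count[6] becomes 1
p_5 = 3: count[3] becomes 1
p_6 = 4: count[4] becomes 1
p_7 = 10: count[10] becomes 2
p_8 = 6: count[6] becomes 2
p_9 = 8: count[8] becomes 1
Degrees (1 + count): deg[1]=1+0=1, deg[2]=1+1=2, deg[3]=1+1=2, deg[4]=1+1=2, deg[5]=1+0=1, deg[6]=1+2=3, deg[7]=1+1=2, deg[8]=1+1=2, deg[9]=1+0=1, deg[10]=1+2=3, deg[11]=1+0=1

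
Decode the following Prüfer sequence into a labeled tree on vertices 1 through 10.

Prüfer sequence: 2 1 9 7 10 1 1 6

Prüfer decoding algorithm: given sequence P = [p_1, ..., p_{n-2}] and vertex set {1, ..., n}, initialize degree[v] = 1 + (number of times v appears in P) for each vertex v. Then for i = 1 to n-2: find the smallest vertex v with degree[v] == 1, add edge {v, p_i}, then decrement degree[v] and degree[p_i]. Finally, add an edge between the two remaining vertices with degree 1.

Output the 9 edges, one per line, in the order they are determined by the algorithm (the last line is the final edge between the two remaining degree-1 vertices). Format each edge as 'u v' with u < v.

Initial degrees: {1:4, 2:2, 3:1, 4:1, 5:1, 6:2, 7:2, 8:1, 9:2, 10:2}
Step 1: smallest deg-1 vertex = 3, p_1 = 2. Add edge {2,3}. Now deg[3]=0, deg[2]=1.
Step 2: smallest deg-1 vertex = 2, p_2 = 1. Add edge {1,2}. Now deg[2]=0, deg[1]=3.
Step 3: smallest deg-1 vertex = 4, p_3 = 9. Add edge {4,9}. Now deg[4]=0, deg[9]=1.
Step 4: smallest deg-1 vertex = 5, p_4 = 7. Add edge {5,7}. Now deg[5]=0, deg[7]=1.
Step 5: smallest deg-1 vertex = 7, p_5 = 10. Add edge {7,10}. Now deg[7]=0, deg[10]=1.
Step 6: smallest deg-1 vertex = 8, p_6 = 1. Add edge {1,8}. Now deg[8]=0, deg[1]=2.
Step 7: smallest deg-1 vertex = 9, p_7 = 1. Add edge {1,9}. Now deg[9]=0, deg[1]=1.
Step 8: smallest deg-1 vertex = 1, p_8 = 6. Add edge {1,6}. Now deg[1]=0, deg[6]=1.
Final: two remaining deg-1 vertices are 6, 10. Add edge {6,10}.

Answer: 2 3
1 2
4 9
5 7
7 10
1 8
1 9
1 6
6 10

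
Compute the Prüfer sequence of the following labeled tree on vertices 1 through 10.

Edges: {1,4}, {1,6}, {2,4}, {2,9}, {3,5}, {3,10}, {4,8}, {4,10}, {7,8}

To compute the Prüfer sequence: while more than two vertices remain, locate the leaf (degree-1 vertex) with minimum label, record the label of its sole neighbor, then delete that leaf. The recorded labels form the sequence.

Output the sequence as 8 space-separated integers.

Step 1: leaves = {5,6,7,9}. Remove smallest leaf 5, emit neighbor 3.
Step 2: leaves = {3,6,7,9}. Remove smallest leaf 3, emit neighbor 10.
Step 3: leaves = {6,7,9,10}. Remove smallest leaf 6, emit neighbor 1.
Step 4: leaves = {1,7,9,10}. Remove smallest leaf 1, emit neighbor 4.
Step 5: leaves = {7,9,10}. Remove smallest leaf 7, emit neighbor 8.
Step 6: leaves = {8,9,10}. Remove smallest leaf 8, emit neighbor 4.
Step 7: leaves = {9,10}. Remove smallest leaf 9, emit neighbor 2.
Step 8: leaves = {2,10}. Remove smallest leaf 2, emit neighbor 4.
Done: 2 vertices remain (4, 10). Sequence = [3 10 1 4 8 4 2 4]

Answer: 3 10 1 4 8 4 2 4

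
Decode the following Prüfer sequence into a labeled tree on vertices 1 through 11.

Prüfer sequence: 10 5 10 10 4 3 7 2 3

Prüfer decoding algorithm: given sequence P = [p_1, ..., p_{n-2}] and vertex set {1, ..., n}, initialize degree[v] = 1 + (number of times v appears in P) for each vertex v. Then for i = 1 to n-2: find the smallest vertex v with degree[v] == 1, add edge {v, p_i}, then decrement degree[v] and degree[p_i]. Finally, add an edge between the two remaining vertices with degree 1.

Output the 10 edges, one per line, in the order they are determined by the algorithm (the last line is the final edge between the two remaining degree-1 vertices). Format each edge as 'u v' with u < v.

Initial degrees: {1:1, 2:2, 3:3, 4:2, 5:2, 6:1, 7:2, 8:1, 9:1, 10:4, 11:1}
Step 1: smallest deg-1 vertex = 1, p_1 = 10. Add edge {1,10}. Now deg[1]=0, deg[10]=3.
Step 2: smallest deg-1 vertex = 6, p_2 = 5. Add edge {5,6}. Now deg[6]=0, deg[5]=1.
Step 3: smallest deg-1 vertex = 5, p_3 = 10. Add edge {5,10}. Now deg[5]=0, deg[10]=2.
Step 4: smallest deg-1 vertex = 8, p_4 = 10. Add edge {8,10}. Now deg[8]=0, deg[10]=1.
Step 5: smallest deg-1 vertex = 9, p_5 = 4. Add edge {4,9}. Now deg[9]=0, deg[4]=1.
Step 6: smallest deg-1 vertex = 4, p_6 = 3. Add edge {3,4}. Now deg[4]=0, deg[3]=2.
Step 7: smallest deg-1 vertex = 10, p_7 = 7. Add edge {7,10}. Now deg[10]=0, deg[7]=1.
Step 8: smallest deg-1 vertex = 7, p_8 = 2. Add edge {2,7}. Now deg[7]=0, deg[2]=1.
Step 9: smallest deg-1 vertex = 2, p_9 = 3. Add edge {2,3}. Now deg[2]=0, deg[3]=1.
Final: two remaining deg-1 vertices are 3, 11. Add edge {3,11}.

Answer: 1 10
5 6
5 10
8 10
4 9
3 4
7 10
2 7
2 3
3 11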